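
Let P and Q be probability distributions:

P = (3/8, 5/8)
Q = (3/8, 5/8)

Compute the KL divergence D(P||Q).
D(P||Q) = Σ P(i) log₂(P(i)/Q(i))
  i=0: (3/8) × log₂((3/8)/(3/8)) = (3/8) × log₂(1) = 0.0000
  i=1: (5/8) × log₂((5/8)/(5/8)) = (5/8) × log₂(1) = 0.0000
D(P||Q) = 0.0000 + 0.0000
  = 0.0000 bits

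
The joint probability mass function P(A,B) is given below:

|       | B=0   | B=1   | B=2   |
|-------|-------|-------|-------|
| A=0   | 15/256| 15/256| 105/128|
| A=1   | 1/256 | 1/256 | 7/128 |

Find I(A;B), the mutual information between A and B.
Marginal P(A) (row sums):
  P(A=0) = 15/256 + 15/256 + 105/128 = 15/16
  P(A=1) = 1/256 + 1/256 + 7/128 = 1/16
Marginal P(B) (column sums):
  P(B=0) = 15/256 + 1/256 = 1/16
  P(B=1) = 15/256 + 1/256 = 1/16
  P(B=2) = 105/128 + 7/128 = 7/8

H(A) = -[(15/16)·log₂(15/16) + (1/16)·log₂(1/16)]
  = 0.0873 + 0.2500
  = 0.3373 bits
H(B) = -[(1/16)·log₂(1/16) + (1/16)·log₂(1/16) + (7/8)·log₂(7/8)]
  = 0.2500 + 0.2500 + 0.1686
  = 0.6686 bits
H(A,B) = -[(15/256)·log₂(15/256) + (15/256)·log₂(15/256) + (105/128)·log₂(105/128) + (1/256)·log₂(1/256) + (1/256)·log₂(1/256) + (7/128)·log₂(7/128)]
  = 0.2398 + 0.2398 + 0.2344 + 0.0313 + 0.0313 + 0.2293
  = 1.0059 bits

I(A;B) = H(A) + H(B) - H(A,B)
  = 0.3373 + 0.6686 - 1.0059
  = 0.0000 bits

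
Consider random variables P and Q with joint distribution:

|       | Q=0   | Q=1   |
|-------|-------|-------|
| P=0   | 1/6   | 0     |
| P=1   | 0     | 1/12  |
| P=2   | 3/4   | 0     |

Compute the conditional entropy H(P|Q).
Marginal P(Q) (column sums):
  P(Q=0) = 1/6 + 0 + 3/4 = 11/12
  P(Q=1) = 0 + 1/12 + 0 = 1/12

H(P|Q) = -Σ P(P,Q)·log₂ P(P|Q), where P(P|Q) = P(P,Q) / P(Q)
  (cells with P(P,Q) = 0 contribute 0)
  (P=0,Q=0): P(P|Q) = (1/6)/(11/12) = 2/11;  -(1/6)·log₂(2/11) = 0.4099
  (P=1,Q=1): P(P|Q) = (1/12)/(1/12) = 1;  -(1/12)·log₂(1) = 0.0000
  (P=2,Q=0): P(P|Q) = (3/4)/(11/12) = 9/11;  -(3/4)·log₂(9/11) = 0.2171
H(P|Q) = 0.4099 + 0.0000 + 0.2171
  = 0.6270 bits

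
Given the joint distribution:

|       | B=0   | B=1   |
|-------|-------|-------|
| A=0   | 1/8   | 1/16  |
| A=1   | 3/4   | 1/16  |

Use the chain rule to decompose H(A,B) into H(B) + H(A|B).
By the chain rule: H(A,B) = H(B) + H(A|B)

Marginal P(B) (column sums):
  P(B=0) = 1/8 + 3/4 = 7/8
  P(B=1) = 1/16 + 1/16 = 1/8
H(B) = -[(7/8)·log₂(7/8) + (1/8)·log₂(1/8)]
  = 0.1686 + 0.3750
  = 0.5436 bits
H(A|B) = -Σ P(A,B)·log₂ P(A|B), where P(A|B) = P(A,B) / P(B)
  (A=0,B=0): P(A|B) = (1/8)/(7/8) = 1/7;  -(1/8)·log₂(1/7) = 0.3509
  (A=0,B=1): P(A|B) = (1/16)/(1/8) = 1/2;  -(1/16)·log₂(1/2) = 0.0625
  (A=1,B=0): P(A|B) = (3/4)/(7/8) = 6/7;  -(3/4)·log₂(6/7) = 0.1668
  (A=1,B=1): P(A|B) = (1/16)/(1/8) = 1/2;  -(1/16)·log₂(1/2) = 0.0625
H(A|B) = 0.3509 + 0.0625 + 0.1668 + 0.0625
  = 0.6427 bits

H(A,B) = H(B) + H(A|B) = 0.5436 + 0.6427 = 1.1863 bits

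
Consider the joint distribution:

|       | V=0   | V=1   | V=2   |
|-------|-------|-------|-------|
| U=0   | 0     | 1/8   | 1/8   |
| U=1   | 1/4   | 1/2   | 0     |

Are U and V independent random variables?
Marginal P(U) (row sums):
  P(U=0) = 0 + 1/8 + 1/8 = 1/4
  P(U=1) = 1/4 + 1/2 + 0 = 3/4
Marginal P(V) (column sums):
  P(V=0) = 0 + 1/4 = 1/4
  P(V=1) = 1/8 + 1/2 = 5/8
  P(V=2) = 1/8 + 0 = 1/8

U and V are independent iff P(U=i,V=j) = P(U=i)·P(V=j) for every cell.
  P(U=0)·P(V=0) = 1/4 × 1/4 = 1/16, but P(U=0,V=0) = 0 ✗

No, U and V are not independent. Quantitatively, I(U;V) > 0:

H(U) = -[(1/4)·log₂(1/4) + (3/4)·log₂(3/4)]
  = 0.5000 + 0.3113
  = 0.8113 bits
H(V) = -[(1/4)·log₂(1/4) + (5/8)·log₂(5/8) + (1/8)·log₂(1/8)]
  = 0.5000 + 0.4238 + 0.3750
  = 1.2988 bits
H(U,V) = -[(1/8)·log₂(1/8) + (1/8)·log₂(1/8) + (1/4)·log₂(1/4) + (1/2)·log₂(1/2)]
  = 0.3750 + 0.3750 + 0.5000 + 0.5000
  = 1.7500 bits
I(U;V) = H(U) + H(V) - H(U,V) = 0.8113 + 1.2988 - 1.7500 = 0.3601 bits > 0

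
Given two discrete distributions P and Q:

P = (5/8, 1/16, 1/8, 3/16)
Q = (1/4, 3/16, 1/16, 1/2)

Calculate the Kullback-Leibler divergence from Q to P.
D(P||Q) = Σ P(i) log₂(P(i)/Q(i))
  i=0: (5/8) × log₂((5/8)/(1/4)) = (5/8) × log₂(5/2) = 0.8262
  i=1: (1/16) × log₂((1/16)/(3/16)) = (1/16) × log₂(1/3) = -0.0991
  i=2: (1/8) × log₂((1/8)/(1/16)) = (1/8) × log₂(2) = 0.1250
  i=3: (3/16) × log₂((3/16)/(1/2)) = (3/16) × log₂(3/8) = -0.2653
D(P||Q) = 0.8262 - 0.0991 + 0.1250 - 0.2653
  = 0.5868 bits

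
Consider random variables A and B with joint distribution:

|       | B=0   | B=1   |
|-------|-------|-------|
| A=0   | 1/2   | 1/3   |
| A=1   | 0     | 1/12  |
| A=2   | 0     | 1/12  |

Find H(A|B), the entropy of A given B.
Marginal P(B) (column sums):
  P(B=0) = 1/2 + 0 + 0 = 1/2
  P(B=1) = 1/3 + 1/12 + 1/12 = 1/2

H(A|B) = -Σ P(A,B)·log₂ P(A|B), where P(A|B) = P(A,B) / P(B)
  (cells with P(A,B) = 0 contribute 0)
  (A=0,B=0): P(A|B) = (1/2)/(1/2) = 1;  -(1/2)·log₂(1) = 0.0000
  (A=0,B=1): P(A|B) = (1/3)/(1/2) = 2/3;  -(1/3)·log₂(2/3) = 0.1950
  (A=1,B=1): P(A|B) = (1/12)/(1/2) = 1/6;  -(1/12)·log₂(1/6) = 0.2154
  (A=2,B=1): P(A|B) = (1/12)/(1/2) = 1/6;  -(1/12)·log₂(1/6) = 0.2154
H(A|B) = 0.0000 + 0.1950 + 0.2154 + 0.2154
  = 0.6258 bits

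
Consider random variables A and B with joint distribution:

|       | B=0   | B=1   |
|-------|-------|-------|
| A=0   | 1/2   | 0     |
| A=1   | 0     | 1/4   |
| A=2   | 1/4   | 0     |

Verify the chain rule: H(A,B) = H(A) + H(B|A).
Left side:
H(A,B) = -[(1/2)·log₂(1/2) + (1/4)·log₂(1/4) + (1/4)·log₂(1/4)]
  = 0.5000 + 0.5000 + 0.5000
  = 1.5000 bits

Right side:
Marginal P(A) (row sums):
  P(A=0) = 1/2 + 0 = 1/2
  P(A=1) = 0 + 1/4 = 1/4
  P(A=2) = 1/4 + 0 = 1/4
H(A) = -[(1/2)·log₂(1/2) + (1/4)·log₂(1/4) + (1/4)·log₂(1/4)]
  = 0.5000 + 0.5000 + 0.5000
  = 1.5000 bits
H(B|A) = -Σ P(A,B)·log₂ P(B|A), where P(B|A) = P(A,B) / P(A)
  (cells with P(A,B) = 0 contribute 0)
  (A=0,B=0): P(B|A) = (1/2)/(1/2) = 1;  -(1/2)·log₂(1) = 0.0000
  (A=1,B=1): P(B|A) = (1/4)/(1/4) = 1;  -(1/4)·log₂(1) = 0.0000
  (A=2,B=0): P(B|A) = (1/4)/(1/4) = 1;  -(1/4)·log₂(1) = 0.0000
H(B|A) = 0.0000 + 0.0000 + 0.0000
  = 0.0000 bits
H(A) + H(B|A) = 1.5000 + 0.0000 = 1.5000 bits

Both sides equal 1.5000 bits, so the chain rule holds ✓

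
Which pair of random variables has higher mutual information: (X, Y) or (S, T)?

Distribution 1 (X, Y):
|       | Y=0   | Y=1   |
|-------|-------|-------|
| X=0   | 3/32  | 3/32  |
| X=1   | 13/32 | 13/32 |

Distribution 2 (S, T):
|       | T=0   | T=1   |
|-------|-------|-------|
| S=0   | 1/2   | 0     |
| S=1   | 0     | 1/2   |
Distribution 1 (X, Y):
Marginal P(X) (row sums):
  P(X=0) = 3/32 + 3/32 = 3/16
  P(X=1) = 13/32 + 13/32 = 13/16
Marginal P(Y) (column sums):
  P(Y=0) = 3/32 + 13/32 = 1/2
  P(Y=1) = 3/32 + 13/32 = 1/2

H(X) = -[(3/16)·log₂(3/16) + (13/16)·log₂(13/16)]
  = 0.4528 + 0.2434
  = 0.6962 bits
H(Y) = -[(1/2)·log₂(1/2) + (1/2)·log₂(1/2)]
  = 0.5000 + 0.5000
  = 1.0000 bits
H(X,Y) = -[(3/32)·log₂(3/32) + (3/32)·log₂(3/32) + (13/32)·log₂(13/32) + (13/32)·log₂(13/32)]
  = 0.3202 + 0.3202 + 0.5279 + 0.5279
  = 1.6962 bits

I(X;Y) = H(X) + H(Y) - H(X,Y)
  = 0.6962 + 1.0000 - 1.6962
  = 0.0000 bits

Distribution 2 (S, T):
Marginal P(S) (row sums):
  P(S=0) = 1/2 + 0 = 1/2
  P(S=1) = 0 + 1/2 = 1/2
Marginal P(T) (column sums):
  P(T=0) = 1/2 + 0 = 1/2
  P(T=1) = 0 + 1/2 = 1/2

H(S) = -[(1/2)·log₂(1/2) + (1/2)·log₂(1/2)]
  = 0.5000 + 0.5000
  = 1.0000 bits
H(T) = -[(1/2)·log₂(1/2) + (1/2)·log₂(1/2)]
  = 0.5000 + 0.5000
  = 1.0000 bits
H(S,T) = -[(1/2)·log₂(1/2) + (1/2)·log₂(1/2)]
  = 0.5000 + 0.5000
  = 1.0000 bits

I(S;T) = H(S) + H(T) - H(S,T)
  = 1.0000 + 1.0000 - 1.0000
  = 1.0000 bits

I(S;T) = 1.0000 bits > I(X;Y) = 0.0000 bits, so (S, T) has the higher mutual information (stronger dependence).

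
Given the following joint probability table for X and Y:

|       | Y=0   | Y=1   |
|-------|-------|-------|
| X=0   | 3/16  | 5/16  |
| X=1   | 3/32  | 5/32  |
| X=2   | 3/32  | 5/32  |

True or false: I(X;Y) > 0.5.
Marginal P(X) (row sums):
  P(X=0) = 3/16 + 5/16 = 1/2
  P(X=1) = 3/32 + 5/32 = 1/4
  P(X=2) = 3/32 + 5/32 = 1/4
Marginal P(Y) (column sums):
  P(Y=0) = 3/16 + 3/32 + 3/32 = 3/8
  P(Y=1) = 5/16 + 5/32 + 5/32 = 5/8

H(X) = -[(1/2)·log₂(1/2) + (1/4)·log₂(1/4) + (1/4)·log₂(1/4)]
  = 0.5000 + 0.5000 + 0.5000
  = 1.5000 bits
H(Y) = -[(3/8)·log₂(3/8) + (5/8)·log₂(5/8)]
  = 0.5306 + 0.4238
  = 0.9544 bits
H(X,Y) = -[(3/16)·log₂(3/16) + (5/16)·log₂(5/16) + (3/32)·log₂(3/32) + (5/32)·log₂(5/32) + (3/32)·log₂(3/32) + (5/32)·log₂(5/32)]
  = 0.4528 + 0.5244 + 0.3202 + 0.4184 + 0.3202 + 0.4184
  = 2.4544 bits

I(X;Y) = H(X) + H(Y) - H(X,Y)
  = 1.5000 + 0.9544 - 2.4544
  = 0.0000 bits

False. I(X;Y) = 0.0000 bits, which is ≤ 0.5 bits.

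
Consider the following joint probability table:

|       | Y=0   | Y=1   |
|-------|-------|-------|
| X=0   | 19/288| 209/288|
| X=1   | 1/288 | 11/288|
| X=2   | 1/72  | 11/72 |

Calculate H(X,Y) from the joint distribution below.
H(X,Y) = -Σ P(X,Y) log₂ P(X,Y), summed over the non-zero cells:
H(X,Y) = -[(19/288)·log₂(19/288) + (209/288)·log₂(209/288) + (1/288)·log₂(1/288) + (11/288)·log₂(11/288) + (1/72)·log₂(1/72) + (11/72)·log₂(11/72)]
  = 0.2587 + 0.3357 + 0.0284 + 0.1799 + 0.0857 + 0.4141
  = 1.3025 bits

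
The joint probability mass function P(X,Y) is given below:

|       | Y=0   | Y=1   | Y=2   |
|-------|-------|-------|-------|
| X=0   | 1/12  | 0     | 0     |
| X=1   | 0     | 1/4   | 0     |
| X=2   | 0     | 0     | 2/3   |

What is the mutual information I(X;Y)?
Marginal P(X) (row sums):
  P(X=0) = 1/12 + 0 + 0 = 1/12
  P(X=1) = 0 + 1/4 + 0 = 1/4
  P(X=2) = 0 + 0 + 2/3 = 2/3
Marginal P(Y) (column sums):
  P(Y=0) = 1/12 + 0 + 0 = 1/12
  P(Y=1) = 0 + 1/4 + 0 = 1/4
  P(Y=2) = 0 + 0 + 2/3 = 2/3

H(X) = -[(1/12)·log₂(1/12) + (1/4)·log₂(1/4) + (2/3)·log₂(2/3)]
  = 0.2987 + 0.5000 + 0.3900
  = 1.1887 bits
H(Y) = -[(1/12)·log₂(1/12) + (1/4)·log₂(1/4) + (2/3)·log₂(2/3)]
  = 0.2987 + 0.5000 + 0.3900
  = 1.1887 bits
H(X,Y) = -[(1/12)·log₂(1/12) + (1/4)·log₂(1/4) + (2/3)·log₂(2/3)]
  = 0.2987 + 0.5000 + 0.3900
  = 1.1887 bits

I(X;Y) = H(X) + H(Y) - H(X,Y)
  = 1.1887 + 1.1887 - 1.1887
  = 1.1887 bits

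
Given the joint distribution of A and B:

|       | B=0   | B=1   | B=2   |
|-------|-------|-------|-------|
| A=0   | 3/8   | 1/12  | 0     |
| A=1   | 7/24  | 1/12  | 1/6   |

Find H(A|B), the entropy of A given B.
Marginal P(B) (column sums):
  P(B=0) = 3/8 + 7/24 = 2/3
  P(B=1) = 1/12 + 1/12 = 1/6
  P(B=2) = 0 + 1/6 = 1/6

H(A|B) = -Σ P(A,B)·log₂ P(A|B), where P(A|B) = P(A,B) / P(B)
  (cells with P(A,B) = 0 contribute 0)
  (A=0,B=0): P(A|B) = (3/8)/(2/3) = 9/16;  -(3/8)·log₂(9/16) = 0.3113
  (A=0,B=1): P(A|B) = (1/12)/(1/6) = 1/2;  -(1/12)·log₂(1/2) = 0.0833
  (A=1,B=0): P(A|B) = (7/24)/(2/3) = 7/16;  -(7/24)·log₂(7/16) = 0.3479
  (A=1,B=1): P(A|B) = (1/12)/(1/6) = 1/2;  -(1/12)·log₂(1/2) = 0.0833
  (A=1,B=2): P(A|B) = (1/6)/(1/6) = 1;  -(1/6)·log₂(1) = 0.0000
H(A|B) = 0.3113 + 0.0833 + 0.3479 + 0.0833 + 0.0000
  = 0.8258 bits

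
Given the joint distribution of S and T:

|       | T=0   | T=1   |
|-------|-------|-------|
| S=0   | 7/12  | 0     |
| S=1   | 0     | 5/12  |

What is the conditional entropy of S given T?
Marginal P(T) (column sums):
  P(T=0) = 7/12 + 0 = 7/12
  P(T=1) = 0 + 5/12 = 5/12

H(S|T) = -Σ P(S,T)·log₂ P(S|T), where P(S|T) = P(S,T) / P(T)
  (cells with P(S,T) = 0 contribute 0)
  (S=0,T=0): P(S|T) = (7/12)/(7/12) = 1;  -(7/12)·log₂(1) = 0.0000
  (S=1,T=1): P(S|T) = (5/12)/(5/12) = 1;  -(5/12)·log₂(1) = 0.0000
H(S|T) = 0.0000 + 0.0000
  = 0.0000 bits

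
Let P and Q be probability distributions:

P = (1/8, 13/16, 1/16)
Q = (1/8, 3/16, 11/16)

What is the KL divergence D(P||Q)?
D(P||Q) = Σ P(i) log₂(P(i)/Q(i))
  i=0: (1/8) × log₂((1/8)/(1/8)) = (1/8) × log₂(1) = 0.0000
  i=1: (13/16) × log₂((13/16)/(3/16)) = (13/16) × log₂(13/3) = 1.7188
  i=2: (1/16) × log₂((1/16)/(11/16)) = (1/16) × log₂(1/11) = -0.2162
D(P||Q) = 0.0000 + 1.7188 - 0.2162
  = 1.5026 bits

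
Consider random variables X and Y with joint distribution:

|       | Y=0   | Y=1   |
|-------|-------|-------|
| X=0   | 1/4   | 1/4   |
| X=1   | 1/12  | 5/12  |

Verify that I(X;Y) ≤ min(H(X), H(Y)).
Marginal P(X) (row sums):
  P(X=0) = 1/4 + 1/4 = 1/2
  P(X=1) = 1/12 + 5/12 = 1/2
Marginal P(Y) (column sums):
  P(Y=0) = 1/4 + 1/12 = 1/3
  P(Y=1) = 1/4 + 5/12 = 2/3

H(X) = -[(1/2)·log₂(1/2) + (1/2)·log₂(1/2)]
  = 0.5000 + 0.5000
  = 1.0000 bits
H(Y) = -[(1/3)·log₂(1/3) + (2/3)·log₂(2/3)]
  = 0.5283 + 0.3900
  = 0.9183 bits
H(X,Y) = -[(1/4)·log₂(1/4) + (1/4)·log₂(1/4) + (1/12)·log₂(1/12) + (5/12)·log₂(5/12)]
  = 0.5000 + 0.5000 + 0.2987 + 0.5263
  = 1.8250 bits

I(X;Y) = H(X) + H(Y) - H(X,Y)
  = 1.0000 + 0.9183 - 1.8250
  = 0.0933 bits

min(H(X), H(Y)) = min(1.0000, 0.9183) = 0.9183 bits
Since 0.0933 ≤ 0.9183, the bound is satisfied ✓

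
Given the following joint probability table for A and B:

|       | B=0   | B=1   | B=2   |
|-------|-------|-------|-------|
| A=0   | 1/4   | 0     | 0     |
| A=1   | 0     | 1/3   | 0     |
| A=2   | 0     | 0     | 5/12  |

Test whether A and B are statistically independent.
Marginal P(A) (row sums):
  P(A=0) = 1/4 + 0 + 0 = 1/4
  P(A=1) = 0 + 1/3 + 0 = 1/3
  P(A=2) = 0 + 0 + 5/12 = 5/12
Marginal P(B) (column sums):
  P(B=0) = 1/4 + 0 + 0 = 1/4
  P(B=1) = 0 + 1/3 + 0 = 1/3
  P(B=2) = 0 + 0 + 5/12 = 5/12

A and B are independent iff P(A=i,B=j) = P(A=i)·P(B=j) for every cell.
  P(A=0)·P(B=0) = 1/4 × 1/4 = 1/16, but P(A=0,B=0) = 1/4 ✗

No, A and B are not independent. Quantitatively, I(A;B) > 0:

H(A) = -[(1/4)·log₂(1/4) + (1/3)·log₂(1/3) + (5/12)·log₂(5/12)]
  = 0.5000 + 0.5283 + 0.5263
  = 1.5546 bits
H(B) = -[(1/4)·log₂(1/4) + (1/3)·log₂(1/3) + (5/12)·log₂(5/12)]
  = 0.5000 + 0.5283 + 0.5263
  = 1.5546 bits
H(A,B) = -[(1/4)·log₂(1/4) + (1/3)·log₂(1/3) + (5/12)·log₂(5/12)]
  = 0.5000 + 0.5283 + 0.5263
  = 1.5546 bits
I(A;B) = H(A) + H(B) - H(A,B) = 1.5546 + 1.5546 - 1.5546 = 1.5546 bits > 0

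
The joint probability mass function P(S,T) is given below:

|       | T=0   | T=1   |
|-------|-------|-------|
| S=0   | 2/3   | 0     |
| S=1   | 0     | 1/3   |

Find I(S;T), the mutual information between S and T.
Marginal P(S) (row sums):
  P(S=0) = 2/3 + 0 = 2/3
  P(S=1) = 0 + 1/3 = 1/3
Marginal P(T) (column sums):
  P(T=0) = 2/3 + 0 = 2/3
  P(T=1) = 0 + 1/3 = 1/3

H(S) = -[(2/3)·log₂(2/3) + (1/3)·log₂(1/3)]
  = 0.3900 + 0.5283
  = 0.9183 bits
H(T) = -[(2/3)·log₂(2/3) + (1/3)·log₂(1/3)]
  = 0.3900 + 0.5283
  = 0.9183 bits
H(S,T) = -[(2/3)·log₂(2/3) + (1/3)·log₂(1/3)]
  = 0.3900 + 0.5283
  = 0.9183 bits

I(S;T) = H(S) + H(T) - H(S,T)
  = 0.9183 + 0.9183 - 0.9183
  = 0.9183 bits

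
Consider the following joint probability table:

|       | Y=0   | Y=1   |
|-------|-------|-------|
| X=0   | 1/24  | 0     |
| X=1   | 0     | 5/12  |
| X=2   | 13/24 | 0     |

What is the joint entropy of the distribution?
H(X,Y) = -Σ P(X,Y) log₂ P(X,Y), summed over the non-zero cells:
H(X,Y) = -[(1/24)·log₂(1/24) + (5/12)·log₂(5/12) + (13/24)·log₂(13/24)]
  = 0.1910 + 0.5263 + 0.4791
  = 1.1964 bits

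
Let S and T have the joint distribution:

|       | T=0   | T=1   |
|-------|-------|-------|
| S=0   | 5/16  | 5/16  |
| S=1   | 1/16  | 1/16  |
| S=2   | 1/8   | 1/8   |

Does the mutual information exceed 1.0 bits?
Marginal P(S) (row sums):
  P(S=0) = 5/16 + 5/16 = 5/8
  P(S=1) = 1/16 + 1/16 = 1/8
  P(S=2) = 1/8 + 1/8 = 1/4
Marginal P(T) (column sums):
  P(T=0) = 5/16 + 1/16 + 1/8 = 1/2
  P(T=1) = 5/16 + 1/16 + 1/8 = 1/2

H(S) = -[(5/8)·log₂(5/8) + (1/8)·log₂(1/8) + (1/4)·log₂(1/4)]
  = 0.4238 + 0.3750 + 0.5000
  = 1.2988 bits
H(T) = -[(1/2)·log₂(1/2) + (1/2)·log₂(1/2)]
  = 0.5000 + 0.5000
  = 1.0000 bits
H(S,T) = -[(5/16)·log₂(5/16) + (5/16)·log₂(5/16) + (1/16)·log₂(1/16) + (1/16)·log₂(1/16) + (1/8)·log₂(1/8) + (1/8)·log₂(1/8)]
  = 0.5244 + 0.5244 + 0.2500 + 0.2500 + 0.3750 + 0.3750
  = 2.2988 bits

I(S;T) = H(S) + H(T) - H(S,T)
  = 1.2988 + 1.0000 - 2.2988
  = 0.0000 bits

No. I(S;T) = 0.0000 bits, which is ≤ 1.0 bits.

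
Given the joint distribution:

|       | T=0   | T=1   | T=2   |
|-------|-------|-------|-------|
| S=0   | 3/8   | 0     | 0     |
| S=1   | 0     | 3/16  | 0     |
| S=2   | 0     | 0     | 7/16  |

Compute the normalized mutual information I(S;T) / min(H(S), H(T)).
Marginal P(S) (row sums):
  P(S=0) = 3/8 + 0 + 0 = 3/8
  P(S=1) = 0 + 3/16 + 0 = 3/16
  P(S=2) = 0 + 0 + 7/16 = 7/16
Marginal P(T) (column sums):
  P(T=0) = 3/8 + 0 + 0 = 3/8
  P(T=1) = 0 + 3/16 + 0 = 3/16
  P(T=2) = 0 + 0 + 7/16 = 7/16

H(S) = -[(3/8)·log₂(3/8) + (3/16)·log₂(3/16) + (7/16)·log₂(7/16)]
  = 0.5306 + 0.4528 + 0.5218
  = 1.5052 bits
H(T) = -[(3/8)·log₂(3/8) + (3/16)·log₂(3/16) + (7/16)·log₂(7/16)]
  = 0.5306 + 0.4528 + 0.5218
  = 1.5052 bits
H(S,T) = -[(3/8)·log₂(3/8) + (3/16)·log₂(3/16) + (7/16)·log₂(7/16)]
  = 0.5306 + 0.4528 + 0.5218
  = 1.5052 bits

I(S;T) = H(S) + H(T) - H(S,T)
  = 1.5052 + 1.5052 - 1.5052
  = 1.5052 bits

min(H(S), H(T)) = min(1.5052, 1.5052) = 1.5052 bits
Normalized MI = 1.5052 / 1.5052 = 1.0000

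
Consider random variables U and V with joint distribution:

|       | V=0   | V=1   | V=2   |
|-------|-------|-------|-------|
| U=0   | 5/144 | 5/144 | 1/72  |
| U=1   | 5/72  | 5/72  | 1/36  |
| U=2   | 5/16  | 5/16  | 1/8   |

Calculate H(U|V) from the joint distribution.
Marginal P(V) (column sums):
  P(V=0) = 5/144 + 5/72 + 5/16 = 5/12
  P(V=1) = 5/144 + 5/72 + 5/16 = 5/12
  P(V=2) = 1/72 + 1/36 + 1/8 = 1/6

H(U|V) = -Σ P(U,V)·log₂ P(U|V), where P(U|V) = P(U,V) / P(V)
  (U=0,V=0): P(U|V) = (5/144)/(5/12) = 1/12;  -(5/144)·log₂(1/12) = 0.1245
  (U=0,V=1): P(U|V) = (5/144)/(5/12) = 1/12;  -(5/144)·log₂(1/12) = 0.1245
  (U=0,V=2): P(U|V) = (1/72)/(1/6) = 1/12;  -(1/72)·log₂(1/12) = 0.0498
  (U=1,V=0): P(U|V) = (5/72)/(5/12) = 1/6;  -(5/72)·log₂(1/6) = 0.1795
  (U=1,V=1): P(U|V) = (5/72)/(5/12) = 1/6;  -(5/72)·log₂(1/6) = 0.1795
  (U=1,V=2): P(U|V) = (1/36)/(1/6) = 1/6;  -(1/36)·log₂(1/6) = 0.0718
  (U=2,V=0): P(U|V) = (5/16)/(5/12) = 3/4;  -(5/16)·log₂(3/4) = 0.1297
  (U=2,V=1): P(U|V) = (5/16)/(5/12) = 3/4;  -(5/16)·log₂(3/4) = 0.1297
  (U=2,V=2): P(U|V) = (1/8)/(1/6) = 3/4;  -(1/8)·log₂(3/4) = 0.0519
H(U|V) = 0.1245 + 0.1245 + 0.0498 + 0.1795 + 0.1795 + 0.0718 + 0.1297 + 0.1297 + 0.0519
  = 1.0409 bits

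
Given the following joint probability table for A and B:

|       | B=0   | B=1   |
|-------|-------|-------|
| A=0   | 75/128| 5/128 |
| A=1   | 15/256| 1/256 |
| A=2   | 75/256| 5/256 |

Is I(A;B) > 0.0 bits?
Marginal P(A) (row sums):
  P(A=0) = 75/128 + 5/128 = 5/8
  P(A=1) = 15/256 + 1/256 = 1/16
  P(A=2) = 75/256 + 5/256 = 5/16
Marginal P(B) (column sums):
  P(B=0) = 75/128 + 15/256 + 75/256 = 15/16
  P(B=1) = 5/128 + 1/256 + 5/256 = 1/16

H(A) = -[(5/8)·log₂(5/8) + (1/16)·log₂(1/16) + (5/16)·log₂(5/16)]
  = 0.4238 + 0.2500 + 0.5244
  = 1.1982 bits
H(B) = -[(15/16)·log₂(15/16) + (1/16)·log₂(1/16)]
  = 0.0873 + 0.2500
  = 0.3373 bits
H(A,B) = -[(75/128)·log₂(75/128) + (5/128)·log₂(5/128) + (15/256)·log₂(15/256) + (1/256)·log₂(1/256) + (75/256)·log₂(75/256) + (5/256)·log₂(5/256)]
  = 0.4519 + 0.1827 + 0.2398 + 0.0313 + 0.5189 + 0.1109
  = 1.5355 bits

I(A;B) = H(A) + H(B) - H(A,B)
  = 1.1982 + 0.3373 - 1.5355
  = 0.0000 bits

No. I(A;B) = 0.0000 bits, which is ≤ 0.0 bits.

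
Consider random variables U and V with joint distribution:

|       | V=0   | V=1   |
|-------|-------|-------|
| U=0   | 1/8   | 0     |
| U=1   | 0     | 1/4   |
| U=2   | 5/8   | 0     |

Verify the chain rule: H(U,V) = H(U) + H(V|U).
Left side:
H(U,V) = -[(1/8)·log₂(1/8) + (1/4)·log₂(1/4) + (5/8)·log₂(5/8)]
  = 0.3750 + 0.5000 + 0.4238
  = 1.2988 bits

Right side:
Marginal P(U) (row sums):
  P(U=0) = 1/8 + 0 = 1/8
  P(U=1) = 0 + 1/4 = 1/4
  P(U=2) = 5/8 + 0 = 5/8
H(U) = -[(1/8)·log₂(1/8) + (1/4)·log₂(1/4) + (5/8)·log₂(5/8)]
  = 0.3750 + 0.5000 + 0.4238
  = 1.2988 bits
H(V|U) = -Σ P(U,V)·log₂ P(V|U), where P(V|U) = P(U,V) / P(U)
  (cells with P(U,V) = 0 contribute 0)
  (U=0,V=0): P(V|U) = (1/8)/(1/8) = 1;  -(1/8)·log₂(1) = 0.0000
  (U=1,V=1): P(V|U) = (1/4)/(1/4) = 1;  -(1/4)·log₂(1) = 0.0000
  (U=2,V=0): P(V|U) = (5/8)/(5/8) = 1;  -(5/8)·log₂(1) = 0.0000
H(V|U) = 0.0000 + 0.0000 + 0.0000
  = 0.0000 bits
H(U) + H(V|U) = 1.2988 + 0.0000 = 1.2988 bits

Both sides equal 1.2988 bits, so the chain rule holds ✓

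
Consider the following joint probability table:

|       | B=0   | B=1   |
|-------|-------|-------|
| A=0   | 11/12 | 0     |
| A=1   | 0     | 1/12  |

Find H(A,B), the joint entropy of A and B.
H(A,B) = -Σ P(A,B) log₂ P(A,B), summed over the non-zero cells:
H(A,B) = -[(11/12)·log₂(11/12) + (1/12)·log₂(1/12)]
  = 0.1151 + 0.2987
  = 0.4138 bits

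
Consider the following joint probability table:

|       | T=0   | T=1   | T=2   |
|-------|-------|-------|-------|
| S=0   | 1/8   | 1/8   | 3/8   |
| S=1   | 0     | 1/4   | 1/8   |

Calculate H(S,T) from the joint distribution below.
H(S,T) = -Σ P(S,T) log₂ P(S,T), summed over the non-zero cells:
H(S,T) = -[(1/8)·log₂(1/8) + (1/8)·log₂(1/8) + (3/8)·log₂(3/8) + (1/4)·log₂(1/4) + (1/8)·log₂(1/8)]
  = 0.3750 + 0.3750 + 0.5306 + 0.5000 + 0.3750
  = 2.1556 bits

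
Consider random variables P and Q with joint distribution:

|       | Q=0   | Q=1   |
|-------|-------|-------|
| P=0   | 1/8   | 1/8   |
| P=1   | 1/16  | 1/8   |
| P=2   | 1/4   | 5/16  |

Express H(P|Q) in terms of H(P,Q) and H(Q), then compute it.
H(P|Q) = H(P,Q) - H(Q)

Marginal P(Q) (column sums):
  P(Q=0) = 1/8 + 1/16 + 1/4 = 7/16
  P(Q=1) = 1/8 + 1/8 + 5/16 = 9/16

H(P,Q) = -[(1/8)·log₂(1/8) + (1/8)·log₂(1/8) + (1/16)·log₂(1/16) + (1/8)·log₂(1/8) + (1/4)·log₂(1/4) + (5/16)·log₂(5/16)]
  = 0.3750 + 0.3750 + 0.2500 + 0.3750 + 0.5000 + 0.5244
  = 2.3994 bits
H(Q) = -[(7/16)·log₂(7/16) + (9/16)·log₂(9/16)]
  = 0.5218 + 0.4669
  = 0.9887 bits

H(P|Q) = 2.3994 - 0.9887 = 1.4107 bits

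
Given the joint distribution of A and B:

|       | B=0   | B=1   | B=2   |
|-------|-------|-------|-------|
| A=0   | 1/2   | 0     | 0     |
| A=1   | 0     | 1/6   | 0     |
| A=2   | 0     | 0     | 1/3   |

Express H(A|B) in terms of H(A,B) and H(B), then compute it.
H(A|B) = H(A,B) - H(B)

Marginal P(B) (column sums):
  P(B=0) = 1/2 + 0 + 0 = 1/2
  P(B=1) = 0 + 1/6 + 0 = 1/6
  P(B=2) = 0 + 0 + 1/3 = 1/3

H(A,B) = -[(1/2)·log₂(1/2) + (1/6)·log₂(1/6) + (1/3)·log₂(1/3)]
  = 0.5000 + 0.4308 + 0.5283
  = 1.4591 bits
H(B) = -[(1/2)·log₂(1/2) + (1/6)·log₂(1/6) + (1/3)·log₂(1/3)]
  = 0.5000 + 0.4308 + 0.5283
  = 1.4591 bits

H(A|B) = 1.4591 - 1.4591 = 0.0000 bits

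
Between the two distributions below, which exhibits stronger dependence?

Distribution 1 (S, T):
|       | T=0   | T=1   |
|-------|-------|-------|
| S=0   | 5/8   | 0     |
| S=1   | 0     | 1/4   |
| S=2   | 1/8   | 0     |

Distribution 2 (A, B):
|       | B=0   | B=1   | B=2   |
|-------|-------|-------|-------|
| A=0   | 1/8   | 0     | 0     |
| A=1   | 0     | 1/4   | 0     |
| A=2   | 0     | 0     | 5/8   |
Distribution 1 (S, T):
Marginal P(S) (row sums):
  P(S=0) = 5/8 + 0 = 5/8
  P(S=1) = 0 + 1/4 = 1/4
  P(S=2) = 1/8 + 0 = 1/8
Marginal P(T) (column sums):
  P(T=0) = 5/8 + 0 + 1/8 = 3/4
  P(T=1) = 0 + 1/4 + 0 = 1/4

H(S) = -[(5/8)·log₂(5/8) + (1/4)·log₂(1/4) + (1/8)·log₂(1/8)]
  = 0.4238 + 0.5000 + 0.3750
  = 1.2988 bits
H(T) = -[(3/4)·log₂(3/4) + (1/4)·log₂(1/4)]
  = 0.3113 + 0.5000
  = 0.8113 bits
H(S,T) = -[(5/8)·log₂(5/8) + (1/4)·log₂(1/4) + (1/8)·log₂(1/8)]
  = 0.4238 + 0.5000 + 0.3750
  = 1.2988 bits

I(S;T) = H(S) + H(T) - H(S,T)
  = 1.2988 + 0.8113 - 1.2988
  = 0.8113 bits

Distribution 2 (A, B):
Marginal P(A) (row sums):
  P(A=0) = 1/8 + 0 + 0 = 1/8
  P(A=1) = 0 + 1/4 + 0 = 1/4
  P(A=2) = 0 + 0 + 5/8 = 5/8
Marginal P(B) (column sums):
  P(B=0) = 1/8 + 0 + 0 = 1/8
  P(B=1) = 0 + 1/4 + 0 = 1/4
  P(B=2) = 0 + 0 + 5/8 = 5/8

H(A) = -[(1/8)·log₂(1/8) + (1/4)·log₂(1/4) + (5/8)·log₂(5/8)]
  = 0.3750 + 0.5000 + 0.4238
  = 1.2988 bits
H(B) = -[(1/8)·log₂(1/8) + (1/4)·log₂(1/4) + (5/8)·log₂(5/8)]
  = 0.3750 + 0.5000 + 0.4238
  = 1.2988 bits
H(A,B) = -[(1/8)·log₂(1/8) + (1/4)·log₂(1/4) + (5/8)·log₂(5/8)]
  = 0.3750 + 0.5000 + 0.4238
  = 1.2988 bits

I(A;B) = H(A) + H(B) - H(A,B)
  = 1.2988 + 1.2988 - 1.2988
  = 1.2988 bits

I(A;B) = 1.2988 bits > I(S;T) = 0.8113 bits, so (A, B) has the higher mutual information (stronger dependence).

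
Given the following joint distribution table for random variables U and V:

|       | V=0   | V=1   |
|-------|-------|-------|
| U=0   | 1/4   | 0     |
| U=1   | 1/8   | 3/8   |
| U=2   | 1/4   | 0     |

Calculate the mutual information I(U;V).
Marginal P(U) (row sums):
  P(U=0) = 1/4 + 0 = 1/4
  P(U=1) = 1/8 + 3/8 = 1/2
  P(U=2) = 1/4 + 0 = 1/4
Marginal P(V) (column sums):
  P(V=0) = 1/4 + 1/8 + 1/4 = 5/8
  P(V=1) = 0 + 3/8 + 0 = 3/8

H(U) = -[(1/4)·log₂(1/4) + (1/2)·log₂(1/2) + (1/4)·log₂(1/4)]
  = 0.5000 + 0.5000 + 0.5000
  = 1.5000 bits
H(V) = -[(5/8)·log₂(5/8) + (3/8)·log₂(3/8)]
  = 0.4238 + 0.5306
  = 0.9544 bits
H(U,V) = -[(1/4)·log₂(1/4) + (1/8)·log₂(1/8) + (3/8)·log₂(3/8) + (1/4)·log₂(1/4)]
  = 0.5000 + 0.3750 + 0.5306 + 0.5000
  = 1.9056 bits

I(U;V) = H(U) + H(V) - H(U,V)
  = 1.5000 + 0.9544 - 1.9056
  = 0.5488 bits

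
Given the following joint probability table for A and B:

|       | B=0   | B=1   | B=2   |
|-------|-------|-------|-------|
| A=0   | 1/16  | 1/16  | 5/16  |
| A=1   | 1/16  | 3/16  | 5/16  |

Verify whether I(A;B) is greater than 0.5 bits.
Marginal P(A) (row sums):
  P(A=0) = 1/16 + 1/16 + 5/16 = 7/16
  P(A=1) = 1/16 + 3/16 + 5/16 = 9/16
Marginal P(B) (column sums):
  P(B=0) = 1/16 + 1/16 = 1/8
  P(B=1) = 1/16 + 3/16 = 1/4
  P(B=2) = 5/16 + 5/16 = 5/8

H(A) = -[(7/16)·log₂(7/16) + (9/16)·log₂(9/16)]
  = 0.5218 + 0.4669
  = 0.9887 bits
H(B) = -[(1/8)·log₂(1/8) + (1/4)·log₂(1/4) + (5/8)·log₂(5/8)]
  = 0.3750 + 0.5000 + 0.4238
  = 1.2988 bits
H(A,B) = -[(1/16)·log₂(1/16) + (1/16)·log₂(1/16) + (5/16)·log₂(5/16) + (1/16)·log₂(1/16) + (3/16)·log₂(3/16) + (5/16)·log₂(5/16)]
  = 0.2500 + 0.2500 + 0.5244 + 0.2500 + 0.4528 + 0.5244
  = 2.2516 bits

I(A;B) = H(A) + H(B) - H(A,B)
  = 0.9887 + 1.2988 - 2.2516
  = 0.0359 bits

No. I(A;B) = 0.0359 bits, which is ≤ 0.5 bits.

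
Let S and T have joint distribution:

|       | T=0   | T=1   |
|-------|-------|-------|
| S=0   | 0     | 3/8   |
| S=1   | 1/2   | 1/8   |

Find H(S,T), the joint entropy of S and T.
H(S,T) = -Σ P(S,T) log₂ P(S,T), summed over the non-zero cells:
H(S,T) = -[(3/8)·log₂(3/8) + (1/2)·log₂(1/2) + (1/8)·log₂(1/8)]
  = 0.5306 + 0.5000 + 0.3750
  = 1.4056 bits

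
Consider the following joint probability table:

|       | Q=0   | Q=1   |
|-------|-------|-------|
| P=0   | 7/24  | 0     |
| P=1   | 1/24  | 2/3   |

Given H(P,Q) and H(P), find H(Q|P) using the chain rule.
From the chain rule: H(P,Q) = H(P) + H(Q|P)
Therefore: H(Q|P) = H(P,Q) - H(P)

H(P,Q) = -[(7/24)·log₂(7/24) + (1/24)·log₂(1/24) + (2/3)·log₂(2/3)]
  = 0.5185 + 0.1910 + 0.3900
  = 1.0995 bits
Marginal P(P) (row sums):
  P(P=0) = 7/24 + 0 = 7/24
  P(P=1) = 1/24 + 2/3 = 17/24
H(P) = -[(7/24)·log₂(7/24) + (17/24)·log₂(17/24)]
  = 0.5185 + 0.3524
  = 0.8709 bits

H(Q|P) = 1.0995 - 0.8709 = 0.2286 bits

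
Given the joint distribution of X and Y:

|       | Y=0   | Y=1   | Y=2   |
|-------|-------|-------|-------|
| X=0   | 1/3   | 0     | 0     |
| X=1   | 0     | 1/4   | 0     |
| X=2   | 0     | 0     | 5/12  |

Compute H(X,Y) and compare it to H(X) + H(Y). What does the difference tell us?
Marginal P(X) (row sums):
  P(X=0) = 1/3 + 0 + 0 = 1/3
  P(X=1) = 0 + 1/4 + 0 = 1/4
  P(X=2) = 0 + 0 + 5/12 = 5/12
Marginal P(Y) (column sums):
  P(Y=0) = 1/3 + 0 + 0 = 1/3
  P(Y=1) = 0 + 1/4 + 0 = 1/4
  P(Y=2) = 0 + 0 + 5/12 = 5/12

H(X,Y) = -[(1/3)·log₂(1/3) + (1/4)·log₂(1/4) + (5/12)·log₂(5/12)]
  = 0.5283 + 0.5000 + 0.5263
  = 1.5546 bits
H(X) = -[(1/3)·log₂(1/3) + (1/4)·log₂(1/4) + (5/12)·log₂(5/12)]
  = 0.5283 + 0.5000 + 0.5263
  = 1.5546 bits
H(Y) = -[(1/3)·log₂(1/3) + (1/4)·log₂(1/4) + (5/12)·log₂(5/12)]
  = 0.5283 + 0.5000 + 0.5263
  = 1.5546 bits

H(X) + H(Y) = 1.5546 + 1.5546 = 3.1092 bits
Difference: H(X) + H(Y) - H(X,Y) = 3.1092 - 1.5546 = 1.5546 bits = I(X;Y)

The difference is the mutual information; it is positive here, so X and Y are dependent (knowing one reduces uncertainty about the other by 1.5546 bits).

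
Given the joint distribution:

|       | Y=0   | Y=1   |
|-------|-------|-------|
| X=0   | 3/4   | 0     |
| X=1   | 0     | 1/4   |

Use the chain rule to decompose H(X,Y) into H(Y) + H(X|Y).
By the chain rule: H(X,Y) = H(Y) + H(X|Y)

Marginal P(Y) (column sums):
  P(Y=0) = 3/4 + 0 = 3/4
  P(Y=1) = 0 + 1/4 = 1/4
H(Y) = -[(3/4)·log₂(3/4) + (1/4)·log₂(1/4)]
  = 0.3113 + 0.5000
  = 0.8113 bits
H(X|Y) = -Σ P(X,Y)·log₂ P(X|Y), where P(X|Y) = P(X,Y) / P(Y)
  (cells with P(X,Y) = 0 contribute 0)
  (X=0,Y=0): P(X|Y) = (3/4)/(3/4) = 1;  -(3/4)·log₂(1) = 0.0000
  (X=1,Y=1): P(X|Y) = (1/4)/(1/4) = 1;  -(1/4)·log₂(1) = 0.0000
H(X|Y) = 0.0000 + 0.0000
  = 0.0000 bits

H(X,Y) = H(Y) + H(X|Y) = 0.8113 + 0.0000 = 0.8113 bits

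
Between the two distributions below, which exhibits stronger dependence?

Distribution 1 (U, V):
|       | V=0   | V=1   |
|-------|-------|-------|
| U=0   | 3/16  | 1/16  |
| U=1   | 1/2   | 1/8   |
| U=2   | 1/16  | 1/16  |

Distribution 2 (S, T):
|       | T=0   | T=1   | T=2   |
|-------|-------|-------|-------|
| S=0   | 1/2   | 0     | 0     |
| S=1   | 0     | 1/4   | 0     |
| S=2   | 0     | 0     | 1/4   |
Distribution 1 (U, V):
Marginal P(U) (row sums):
  P(U=0) = 3/16 + 1/16 = 1/4
  P(U=1) = 1/2 + 1/8 = 5/8
  P(U=2) = 1/16 + 1/16 = 1/8
Marginal P(V) (column sums):
  P(V=0) = 3/16 + 1/2 + 1/16 = 3/4
  P(V=1) = 1/16 + 1/8 + 1/16 = 1/4

H(U) = -[(1/4)·log₂(1/4) + (5/8)·log₂(5/8) + (1/8)·log₂(1/8)]
  = 0.5000 + 0.4238 + 0.3750
  = 1.2988 bits
H(V) = -[(3/4)·log₂(3/4) + (1/4)·log₂(1/4)]
  = 0.3113 + 0.5000
  = 0.8113 bits
H(U,V) = -[(3/16)·log₂(3/16) + (1/16)·log₂(1/16) + (1/2)·log₂(1/2) + (1/8)·log₂(1/8) + (1/16)·log₂(1/16) + (1/16)·log₂(1/16)]
  = 0.4528 + 0.2500 + 0.5000 + 0.3750 + 0.2500 + 0.2500
  = 2.0778 bits

I(U;V) = H(U) + H(V) - H(U,V)
  = 1.2988 + 0.8113 - 2.0778
  = 0.0323 bits

Distribution 2 (S, T):
Marginal P(S) (row sums):
  P(S=0) = 1/2 + 0 + 0 = 1/2
  P(S=1) = 0 + 1/4 + 0 = 1/4
  P(S=2) = 0 + 0 + 1/4 = 1/4
Marginal P(T) (column sums):
  P(T=0) = 1/2 + 0 + 0 = 1/2
  P(T=1) = 0 + 1/4 + 0 = 1/4
  P(T=2) = 0 + 0 + 1/4 = 1/4

H(S) = -[(1/2)·log₂(1/2) + (1/4)·log₂(1/4) + (1/4)·log₂(1/4)]
  = 0.5000 + 0.5000 + 0.5000
  = 1.5000 bits
H(T) = -[(1/2)·log₂(1/2) + (1/4)·log₂(1/4) + (1/4)·log₂(1/4)]
  = 0.5000 + 0.5000 + 0.5000
  = 1.5000 bits
H(S,T) = -[(1/2)·log₂(1/2) + (1/4)·log₂(1/4) + (1/4)·log₂(1/4)]
  = 0.5000 + 0.5000 + 0.5000
  = 1.5000 bits

I(S;T) = H(S) + H(T) - H(S,T)
  = 1.5000 + 1.5000 - 1.5000
  = 1.5000 bits

I(S;T) = 1.5000 bits > I(U;V) = 0.0323 bits, so (S, T) has the higher mutual information (stronger dependence).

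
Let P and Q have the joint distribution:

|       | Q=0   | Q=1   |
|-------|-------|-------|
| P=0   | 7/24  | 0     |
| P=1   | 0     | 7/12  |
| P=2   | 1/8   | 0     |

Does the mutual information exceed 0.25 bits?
Marginal P(P) (row sums):
  P(P=0) = 7/24 + 0 = 7/24
  P(P=1) = 0 + 7/12 = 7/12
  P(P=2) = 1/8 + 0 = 1/8
Marginal P(Q) (column sums):
  P(Q=0) = 7/24 + 0 + 1/8 = 5/12
  P(Q=1) = 0 + 7/12 + 0 = 7/12

H(P) = -[(7/24)·log₂(7/24) + (7/12)·log₂(7/12) + (1/8)·log₂(1/8)]
  = 0.5185 + 0.4536 + 0.3750
  = 1.3471 bits
H(Q) = -[(5/12)·log₂(5/12) + (7/12)·log₂(7/12)]
  = 0.5263 + 0.4536
  = 0.9799 bits
H(P,Q) = -[(7/24)·log₂(7/24) + (7/12)·log₂(7/12) + (1/8)·log₂(1/8)]
  = 0.5185 + 0.4536 + 0.3750
  = 1.3471 bits

I(P;Q) = H(P) + H(Q) - H(P,Q)
  = 1.3471 + 0.9799 - 1.3471
  = 0.9799 bits

Yes. I(P;Q) = 0.9799 bits, which is > 0.25 bits.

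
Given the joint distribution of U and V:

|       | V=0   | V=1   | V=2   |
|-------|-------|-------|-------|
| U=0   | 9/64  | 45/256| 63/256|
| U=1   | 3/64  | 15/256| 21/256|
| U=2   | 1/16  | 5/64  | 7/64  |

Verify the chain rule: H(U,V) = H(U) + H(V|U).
Left side:
H(U,V) = -[(9/64)·log₂(9/64) + (45/256)·log₂(45/256) + (63/256)·log₂(63/256) + (3/64)·log₂(3/64) + (15/256)·log₂(15/256) + (21/256)·log₂(21/256) + (1/16)·log₂(1/16) + (5/64)·log₂(5/64) + (7/64)·log₂(7/64)]
  = 0.3980 + 0.4409 + 0.4978 + 0.2070 + 0.2398 + 0.2959 + 0.2500 + 0.2873 + 0.3492
  = 2.9659 bits

Right side:
Marginal P(U) (row sums):
  P(U=0) = 9/64 + 45/256 + 63/256 = 9/16
  P(U=1) = 3/64 + 15/256 + 21/256 = 3/16
  P(U=2) = 1/16 + 5/64 + 7/64 = 1/4
H(U) = -[(9/16)·log₂(9/16) + (3/16)·log₂(3/16) + (1/4)·log₂(1/4)]
  = 0.4669 + 0.4528 + 0.5000
  = 1.4197 bits
H(V|U) = -Σ P(U,V)·log₂ P(V|U), where P(V|U) = P(U,V) / P(U)
  (U=0,V=0): P(V|U) = (9/64)/(9/16) = 1/4;  -(9/64)·log₂(1/4) = 0.2813
  (U=0,V=1): P(V|U) = (45/256)/(9/16) = 5/16;  -(45/256)·log₂(5/16) = 0.2950
  (U=0,V=2): P(V|U) = (63/256)/(9/16) = 7/16;  -(63/256)·log₂(7/16) = 0.2935
  (U=1,V=0): P(V|U) = (3/64)/(3/16) = 1/4;  -(3/64)·log₂(1/4) = 0.0938
  (U=1,V=1): P(V|U) = (15/256)/(3/16) = 5/16;  -(15/256)·log₂(5/16) = 0.0983
  (U=1,V=2): P(V|U) = (21/256)/(3/16) = 7/16;  -(21/256)·log₂(7/16) = 0.0978
  (U=2,V=0): P(V|U) = (1/16)/(1/4) = 1/4;  -(1/16)·log₂(1/4) = 0.1250
  (U=2,V=1): P(V|U) = (5/64)/(1/4) = 5/16;  -(5/64)·log₂(5/16) = 0.1311
  (U=2,V=2): P(V|U) = (7/64)/(1/4) = 7/16;  -(7/64)·log₂(7/16) = 0.1304
H(V|U) = 0.2813 + 0.2950 + 0.2935 + 0.0938 + 0.0983 + 0.0978 + 0.1250 + 0.1311 + 0.1304
  = 1.5462 bits
H(U) + H(V|U) = 1.4197 + 1.5462 = 2.9659 bits

Both sides equal 2.9659 bits, so the chain rule holds ✓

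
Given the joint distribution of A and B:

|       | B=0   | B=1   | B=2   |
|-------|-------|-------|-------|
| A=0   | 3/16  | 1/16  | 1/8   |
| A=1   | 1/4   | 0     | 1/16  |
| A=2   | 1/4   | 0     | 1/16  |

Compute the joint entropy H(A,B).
H(A,B) = -Σ P(A,B) log₂ P(A,B), summed over the non-zero cells:
H(A,B) = -[(3/16)·log₂(3/16) + (1/16)·log₂(1/16) + (1/8)·log₂(1/8) + (1/4)·log₂(1/4) + (1/16)·log₂(1/16) + (1/4)·log₂(1/4) + (1/16)·log₂(1/16)]
  = 0.4528 + 0.2500 + 0.3750 + 0.5000 + 0.2500 + 0.5000 + 0.2500
  = 2.5778 bits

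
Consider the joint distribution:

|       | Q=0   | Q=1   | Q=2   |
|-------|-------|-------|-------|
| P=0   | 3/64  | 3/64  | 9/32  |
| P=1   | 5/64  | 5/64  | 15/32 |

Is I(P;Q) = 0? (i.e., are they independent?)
Marginal P(P) (row sums):
  P(P=0) = 3/64 + 3/64 + 9/32 = 3/8
  P(P=1) = 5/64 + 5/64 + 15/32 = 5/8
Marginal P(Q) (column sums):
  P(Q=0) = 3/64 + 5/64 = 1/8
  P(Q=1) = 3/64 + 5/64 = 1/8
  P(Q=2) = 9/32 + 15/32 = 3/4

P and Q are independent iff P(P=i,Q=j) = P(P=i)·P(Q=j) for every cell.
  P(P=0)·P(Q=0) = 3/8 × 1/8 = 3/64 = P(P=0,Q=0) ✓
  P(P=0)·P(Q=1) = 3/8 × 1/8 = 3/64 = P(P=0,Q=1) ✓
  P(P=0)·P(Q=2) = 3/8 × 3/4 = 9/32 = P(P=0,Q=2) ✓
  P(P=1)·P(Q=0) = 5/8 × 1/8 = 5/64 = P(P=1,Q=0) ✓
  P(P=1)·P(Q=1) = 5/8 × 1/8 = 5/64 = P(P=1,Q=1) ✓
  P(P=1)·P(Q=2) = 5/8 × 3/4 = 15/32 = P(P=1,Q=2) ✓

Yes, P and Q are independent: every cell factors, so I(P;Q) = 0 bits.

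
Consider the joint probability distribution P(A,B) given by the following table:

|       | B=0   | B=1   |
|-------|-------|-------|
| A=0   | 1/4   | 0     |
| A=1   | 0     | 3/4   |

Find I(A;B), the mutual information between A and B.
Marginal P(A) (row sums):
  P(A=0) = 1/4 + 0 = 1/4
  P(A=1) = 0 + 3/4 = 3/4
Marginal P(B) (column sums):
  P(B=0) = 1/4 + 0 = 1/4
  P(B=1) = 0 + 3/4 = 3/4

H(A) = -[(1/4)·log₂(1/4) + (3/4)·log₂(3/4)]
  = 0.5000 + 0.3113
  = 0.8113 bits
H(B) = -[(1/4)·log₂(1/4) + (3/4)·log₂(3/4)]
  = 0.5000 + 0.3113
  = 0.8113 bits
H(A,B) = -[(1/4)·log₂(1/4) + (3/4)·log₂(3/4)]
  = 0.5000 + 0.3113
  = 0.8113 bits

I(A;B) = H(A) + H(B) - H(A,B)
  = 0.8113 + 0.8113 - 0.8113
  = 0.8113 bits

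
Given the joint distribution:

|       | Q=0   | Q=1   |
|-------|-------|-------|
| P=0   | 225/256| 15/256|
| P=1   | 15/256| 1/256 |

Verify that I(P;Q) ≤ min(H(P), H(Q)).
Marginal P(P) (row sums):
  P(P=0) = 225/256 + 15/256 = 15/16
  P(P=1) = 15/256 + 1/256 = 1/16
Marginal P(Q) (column sums):
  P(Q=0) = 225/256 + 15/256 = 15/16
  P(Q=1) = 15/256 + 1/256 = 1/16

H(P) = -[(15/16)·log₂(15/16) + (1/16)·log₂(1/16)]
  = 0.0873 + 0.2500
  = 0.3373 bits
H(Q) = -[(15/16)·log₂(15/16) + (1/16)·log₂(1/16)]
  = 0.0873 + 0.2500
  = 0.3373 bits
H(P,Q) = -[(225/256)·log₂(225/256) + (15/256)·log₂(15/256) + (15/256)·log₂(15/256) + (1/256)·log₂(1/256)]
  = 0.1637 + 0.2398 + 0.2398 + 0.0313
  = 0.6746 bits

I(P;Q) = H(P) + H(Q) - H(P,Q)
  = 0.3373 + 0.3373 - 0.6746
  = 0.0000 bits

min(H(P), H(Q)) = min(0.3373, 0.3373) = 0.3373 bits
Since 0.0000 ≤ 0.3373, the bound is satisfied ✓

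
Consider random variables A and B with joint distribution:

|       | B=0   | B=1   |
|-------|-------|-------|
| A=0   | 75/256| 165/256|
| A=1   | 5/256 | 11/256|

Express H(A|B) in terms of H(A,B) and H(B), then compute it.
H(A|B) = H(A,B) - H(B)

Marginal P(B) (column sums):
  P(B=0) = 75/256 + 5/256 = 5/16
  P(B=1) = 165/256 + 11/256 = 11/16

H(A,B) = -[(75/256)·log₂(75/256) + (165/256)·log₂(165/256) + (5/256)·log₂(5/256) + (11/256)·log₂(11/256)]
  = 0.5189 + 0.4084 + 0.1109 + 0.1951
  = 1.2333 bits
H(B) = -[(5/16)·log₂(5/16) + (11/16)·log₂(11/16)]
  = 0.5244 + 0.3716
  = 0.8960 bits

H(A|B) = 1.2333 - 0.8960 = 0.3373 bits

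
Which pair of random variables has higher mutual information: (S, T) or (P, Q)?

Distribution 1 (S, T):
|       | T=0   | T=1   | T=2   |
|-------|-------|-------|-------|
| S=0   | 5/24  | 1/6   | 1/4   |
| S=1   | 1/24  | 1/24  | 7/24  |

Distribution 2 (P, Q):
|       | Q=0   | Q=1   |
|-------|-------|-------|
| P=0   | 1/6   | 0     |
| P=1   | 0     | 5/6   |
Distribution 1 (S, T):
Marginal P(S) (row sums):
  P(S=0) = 5/24 + 1/6 + 1/4 = 5/8
  P(S=1) = 1/24 + 1/24 + 7/24 = 3/8
Marginal P(T) (column sums):
  P(T=0) = 5/24 + 1/24 = 1/4
  P(T=1) = 1/6 + 1/24 = 5/24
  P(T=2) = 1/4 + 7/24 = 13/24

H(S) = -[(5/8)·log₂(5/8) + (3/8)·log₂(3/8)]
  = 0.4238 + 0.5306
  = 0.9544 bits
H(T) = -[(1/4)·log₂(1/4) + (5/24)·log₂(5/24) + (13/24)·log₂(13/24)]
  = 0.5000 + 0.4715 + 0.4791
  = 1.4506 bits
H(S,T) = -[(5/24)·log₂(5/24) + (1/6)·log₂(1/6) + (1/4)·log₂(1/4) + (1/24)·log₂(1/24) + (1/24)·log₂(1/24) + (7/24)·log₂(7/24)]
  = 0.4715 + 0.4308 + 0.5000 + 0.1910 + 0.1910 + 0.5185
  = 2.3028 bits

I(S;T) = H(S) + H(T) - H(S,T)
  = 0.9544 + 1.4506 - 2.3028
  = 0.1022 bits

Distribution 2 (P, Q):
Marginal P(P) (row sums):
  P(P=0) = 1/6 + 0 = 1/6
  P(P=1) = 0 + 5/6 = 5/6
Marginal P(Q) (column sums):
  P(Q=0) = 1/6 + 0 = 1/6
  P(Q=1) = 0 + 5/6 = 5/6

H(P) = -[(1/6)·log₂(1/6) + (5/6)·log₂(5/6)]
  = 0.4308 + 0.2192
  = 0.6500 bits
H(Q) = -[(1/6)·log₂(1/6) + (5/6)·log₂(5/6)]
  = 0.4308 + 0.2192
  = 0.6500 bits
H(P,Q) = -[(1/6)·log₂(1/6) + (5/6)·log₂(5/6)]
  = 0.4308 + 0.2192
  = 0.6500 bits

I(P;Q) = H(P) + H(Q) - H(P,Q)
  = 0.6500 + 0.6500 - 0.6500
  = 0.6500 bits

I(P;Q) = 0.6500 bits > I(S;T) = 0.1022 bits, so (P, Q) has the higher mutual information (stronger dependence).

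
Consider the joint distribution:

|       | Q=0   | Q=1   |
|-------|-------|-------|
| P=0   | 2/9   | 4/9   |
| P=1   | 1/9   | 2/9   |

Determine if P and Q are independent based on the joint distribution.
Marginal P(P) (row sums):
  P(P=0) = 2/9 + 4/9 = 2/3
  P(P=1) = 1/9 + 2/9 = 1/3
Marginal P(Q) (column sums):
  P(Q=0) = 2/9 + 1/9 = 1/3
  P(Q=1) = 4/9 + 2/9 = 2/3

P and Q are independent iff P(P=i,Q=j) = P(P=i)·P(Q=j) for every cell.
  P(P=0)·P(Q=0) = 2/3 × 1/3 = 2/9 = P(P=0,Q=0) ✓
  P(P=0)·P(Q=1) = 2/3 × 2/3 = 4/9 = P(P=0,Q=1) ✓
  P(P=1)·P(Q=0) = 1/3 × 1/3 = 1/9 = P(P=1,Q=0) ✓
  P(P=1)·P(Q=1) = 1/3 × 2/3 = 2/9 = P(P=1,Q=1) ✓

Yes, P and Q are independent: every cell factors, so I(P;Q) = 0 bits.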